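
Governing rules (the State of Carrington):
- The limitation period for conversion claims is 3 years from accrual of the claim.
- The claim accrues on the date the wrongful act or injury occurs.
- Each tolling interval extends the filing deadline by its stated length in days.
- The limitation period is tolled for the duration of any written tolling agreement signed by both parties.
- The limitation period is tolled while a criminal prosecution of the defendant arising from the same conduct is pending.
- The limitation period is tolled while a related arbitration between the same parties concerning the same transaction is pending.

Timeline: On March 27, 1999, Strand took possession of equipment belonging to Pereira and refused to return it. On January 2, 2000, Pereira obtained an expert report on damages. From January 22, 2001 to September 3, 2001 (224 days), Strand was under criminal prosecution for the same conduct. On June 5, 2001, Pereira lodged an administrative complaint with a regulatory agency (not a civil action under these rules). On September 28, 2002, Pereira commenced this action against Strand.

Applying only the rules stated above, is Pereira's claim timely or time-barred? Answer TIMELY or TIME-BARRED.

The claim accrued on March 27, 1999, when the wrongful act occurred.
3 years from March 27, 1999 is March 27, 2002.
The period was tolled for 224 days by the pending criminal prosecution (January 22, 2001 to September 3, 2001), pushing the deadline to November 6, 2002.
Nothing else in the chronology tolls or restarts the period.
The September 28, 2002 filing precedes the November 6, 2002 deadline; the claim is timely.

TIMELY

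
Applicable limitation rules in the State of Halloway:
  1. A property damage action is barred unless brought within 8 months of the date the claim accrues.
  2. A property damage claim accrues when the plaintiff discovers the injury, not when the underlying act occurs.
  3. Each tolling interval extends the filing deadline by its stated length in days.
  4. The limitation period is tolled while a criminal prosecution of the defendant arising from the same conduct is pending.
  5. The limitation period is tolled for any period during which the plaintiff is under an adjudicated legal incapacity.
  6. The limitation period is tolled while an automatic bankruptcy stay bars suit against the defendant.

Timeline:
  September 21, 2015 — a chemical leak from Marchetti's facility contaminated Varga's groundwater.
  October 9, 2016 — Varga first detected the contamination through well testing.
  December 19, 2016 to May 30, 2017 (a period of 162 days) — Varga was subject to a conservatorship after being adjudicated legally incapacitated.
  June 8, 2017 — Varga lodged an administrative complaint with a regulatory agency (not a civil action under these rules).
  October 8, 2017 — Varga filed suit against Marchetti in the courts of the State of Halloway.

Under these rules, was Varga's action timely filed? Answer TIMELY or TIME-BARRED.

TIMELY

The claim did not accrue until Varga discovered the injury on October 9, 2016; the September 21, 2015 act date does not start the clock under the stated rule.
8 months from October 9, 2016 is June 9, 2017.
The plaintiff's legal incapacity from December 19, 2016 to May 30, 2017 tolled the period for 162 days, extending the deadline to November 18, 2017.
Nothing else in the chronology tolls or restarts the period.
Varga filed on October 8, 2017, before the November 18, 2017 deadline, so the action is timely.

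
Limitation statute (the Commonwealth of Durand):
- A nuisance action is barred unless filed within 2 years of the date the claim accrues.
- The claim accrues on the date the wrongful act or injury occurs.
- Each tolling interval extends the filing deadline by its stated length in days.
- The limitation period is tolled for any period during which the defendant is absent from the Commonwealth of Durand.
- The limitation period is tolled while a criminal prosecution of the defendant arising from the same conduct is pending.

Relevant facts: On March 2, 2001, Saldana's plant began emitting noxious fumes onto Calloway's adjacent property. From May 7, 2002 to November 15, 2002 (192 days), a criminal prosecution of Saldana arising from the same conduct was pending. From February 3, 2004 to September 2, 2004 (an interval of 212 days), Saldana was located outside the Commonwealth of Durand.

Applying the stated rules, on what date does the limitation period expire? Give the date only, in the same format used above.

The claim accrued on March 2, 2001, the date of the act.
2 years from March 2, 2001 is March 2, 2003.
The pending criminal prosecution from May 7, 2002 to November 15, 2002 tolled the period for 192 days, extending the deadline to September 10, 2003.
The defendant's absence from the jurisdiction from February 3, 2004 to September 2, 2004 began after the period had already run on September 10, 2003, so it has no tolling effect.

September 10, 2003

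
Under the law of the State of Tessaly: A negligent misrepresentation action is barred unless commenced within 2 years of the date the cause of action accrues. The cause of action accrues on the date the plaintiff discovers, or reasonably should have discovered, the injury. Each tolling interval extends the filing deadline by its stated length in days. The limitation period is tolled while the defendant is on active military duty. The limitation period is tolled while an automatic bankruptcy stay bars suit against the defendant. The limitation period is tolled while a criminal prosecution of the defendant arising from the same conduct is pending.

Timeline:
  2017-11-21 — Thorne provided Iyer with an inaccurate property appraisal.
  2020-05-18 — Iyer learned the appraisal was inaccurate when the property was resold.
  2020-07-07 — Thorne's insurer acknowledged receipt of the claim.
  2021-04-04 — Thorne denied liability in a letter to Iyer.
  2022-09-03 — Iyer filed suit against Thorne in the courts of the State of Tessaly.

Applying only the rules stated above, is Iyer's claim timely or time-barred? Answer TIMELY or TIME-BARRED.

The claim did not accrue until Iyer discovered the injury on 2020-05-18; the 2017-11-21 act date does not start the clock under the stated rule.
The untolled deadline — 2 years after 2020-05-18 — is 2022-05-18.
Nothing else in the chronology tolls or restarts the period.
Iyer filed on 2022-09-03, after the 2022-05-18 deadline, so the action is time-barred.

TIME-BARRED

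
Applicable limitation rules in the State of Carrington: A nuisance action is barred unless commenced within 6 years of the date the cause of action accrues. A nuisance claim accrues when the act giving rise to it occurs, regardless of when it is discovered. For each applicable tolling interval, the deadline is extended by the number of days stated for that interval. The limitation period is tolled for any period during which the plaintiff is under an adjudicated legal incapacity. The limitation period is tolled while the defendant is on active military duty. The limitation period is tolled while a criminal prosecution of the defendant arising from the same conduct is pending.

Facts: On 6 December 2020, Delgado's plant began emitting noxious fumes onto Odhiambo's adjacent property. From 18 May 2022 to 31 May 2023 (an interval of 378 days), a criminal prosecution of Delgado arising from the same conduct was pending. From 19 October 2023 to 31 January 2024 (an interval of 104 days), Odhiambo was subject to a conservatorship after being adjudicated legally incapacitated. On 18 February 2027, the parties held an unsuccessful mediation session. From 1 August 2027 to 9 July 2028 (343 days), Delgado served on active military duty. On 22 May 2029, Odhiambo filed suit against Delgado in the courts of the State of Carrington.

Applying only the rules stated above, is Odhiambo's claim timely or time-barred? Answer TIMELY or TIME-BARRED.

The claim accrued on 6 December 2020, when the wrongful act occurred.
The untolled deadline — 6 years after 6 December 2020 — is 6 December 2026.
Because the pending criminal prosecution ran from 18 May 2022 to 31 May 2023, the deadline is extended by 378 days to 19 December 2027.
The plaintiff's legal incapacity from 19 October 2023 to 31 January 2024 tolled the period for 104 days, extending the deadline to 1 April 2028.
The period was tolled for 343 days by the defendant's active military service (1 August 2027 to 9 July 2028), pushing the deadline to 10 March 2029.
The other events in the timeline have no effect on the limitation period under the stated rules.
Odhiambo filed on 22 May 2029, after the 10 March 2029 deadline, so the action is time-barred.

TIME-BARRED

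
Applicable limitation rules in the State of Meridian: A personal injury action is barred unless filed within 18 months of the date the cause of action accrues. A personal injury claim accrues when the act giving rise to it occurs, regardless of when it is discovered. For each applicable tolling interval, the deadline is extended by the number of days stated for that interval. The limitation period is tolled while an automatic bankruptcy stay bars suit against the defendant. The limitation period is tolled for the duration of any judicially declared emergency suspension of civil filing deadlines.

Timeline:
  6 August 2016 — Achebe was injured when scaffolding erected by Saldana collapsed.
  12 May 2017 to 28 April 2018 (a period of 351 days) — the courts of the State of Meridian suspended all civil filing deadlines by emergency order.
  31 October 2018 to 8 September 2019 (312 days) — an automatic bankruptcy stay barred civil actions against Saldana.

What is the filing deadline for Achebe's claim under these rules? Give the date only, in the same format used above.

The cause of action accrued on 6 August 2016, the date of the act.
The untolled deadline — 18 months after 6 August 2016 — is 6 February 2018.
The emergency suspension of filing deadlines from 12 May 2017 to 28 April 2018 tolled the period for 351 days, extending the deadline to 23 January 2019.
The automatic bankruptcy stay from 31 October 2018 to 8 September 2019 tolled the period for 312 days, extending the deadline to 1 December 2019.

1 December 2019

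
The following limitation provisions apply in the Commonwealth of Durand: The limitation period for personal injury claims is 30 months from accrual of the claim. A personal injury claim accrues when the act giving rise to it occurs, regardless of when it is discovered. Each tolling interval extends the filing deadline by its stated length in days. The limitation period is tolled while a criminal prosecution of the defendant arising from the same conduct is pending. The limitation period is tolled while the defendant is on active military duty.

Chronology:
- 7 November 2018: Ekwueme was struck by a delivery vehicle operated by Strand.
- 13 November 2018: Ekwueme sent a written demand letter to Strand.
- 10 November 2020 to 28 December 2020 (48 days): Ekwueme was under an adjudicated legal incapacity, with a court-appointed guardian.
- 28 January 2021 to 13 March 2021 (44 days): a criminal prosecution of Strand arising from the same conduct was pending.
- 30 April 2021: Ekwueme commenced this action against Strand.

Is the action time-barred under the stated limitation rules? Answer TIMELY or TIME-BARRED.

The claim accrued on 7 November 2018, the date of the act.
30 months from 7 November 2018 is 7 May 2021.
The period was tolled for 44 days by the pending criminal prosecution (28 January 2021 to 13 March 2021), pushing the deadline to 20 June 2021.
The plaintiff's legal incapacity from 10 November 2020 to 28 December 2020 does not toll the period, because no stated rule makes the plaintiff's incapacity a tolling event.
The other events in the timeline have no effect on the limitation period under the stated rules.
Ekwueme filed on 30 April 2021, before the 20 June 2021 deadline, so the action is timely.

TIMELY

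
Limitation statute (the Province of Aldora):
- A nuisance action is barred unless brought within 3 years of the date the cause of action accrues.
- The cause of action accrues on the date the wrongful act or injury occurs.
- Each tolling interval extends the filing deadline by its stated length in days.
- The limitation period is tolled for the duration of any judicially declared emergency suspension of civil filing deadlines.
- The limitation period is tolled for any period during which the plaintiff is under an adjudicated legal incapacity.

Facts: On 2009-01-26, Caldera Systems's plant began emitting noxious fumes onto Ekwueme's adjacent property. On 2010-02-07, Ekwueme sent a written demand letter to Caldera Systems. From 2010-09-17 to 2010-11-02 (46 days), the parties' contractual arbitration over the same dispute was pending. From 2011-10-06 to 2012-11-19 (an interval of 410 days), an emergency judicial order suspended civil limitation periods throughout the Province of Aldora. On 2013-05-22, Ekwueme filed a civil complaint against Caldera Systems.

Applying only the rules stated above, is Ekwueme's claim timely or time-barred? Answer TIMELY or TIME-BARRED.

The cause of action accrued on 2009-01-26, the date of the act.
Adding the 3 years base period to 2009-01-26 gives a deadline of 2012-01-26, before any tolling.
The period was tolled for 410 days by the emergency suspension of filing deadlines (2011-10-06 to 2012-11-19), pushing the deadline to 2013-03-11.
The pending related arbitration from 2010-09-17 to 2010-11-02 does not toll the period, because no stated rule makes a pending arbitration a tolling event.
Nothing else in the chronology tolls or restarts the period.
Ekwueme filed on 2013-05-22, after the 2013-03-11 deadline, so the action is time-barred.

TIME-BARRED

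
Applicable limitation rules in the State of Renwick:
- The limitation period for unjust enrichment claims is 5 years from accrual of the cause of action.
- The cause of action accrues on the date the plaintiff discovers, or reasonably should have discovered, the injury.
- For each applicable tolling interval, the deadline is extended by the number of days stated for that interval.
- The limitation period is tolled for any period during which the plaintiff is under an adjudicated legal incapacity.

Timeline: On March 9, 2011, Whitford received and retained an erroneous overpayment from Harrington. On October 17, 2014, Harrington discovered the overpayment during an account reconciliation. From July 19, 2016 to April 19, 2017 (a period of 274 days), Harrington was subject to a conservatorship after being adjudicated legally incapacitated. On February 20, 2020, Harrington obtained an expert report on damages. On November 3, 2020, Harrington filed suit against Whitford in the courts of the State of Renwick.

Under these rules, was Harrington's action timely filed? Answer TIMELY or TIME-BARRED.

The claim did not accrue until Harrington discovered the injury on October 17, 2014; the March 9, 2011 act date does not start the clock under the stated rule.
5 years from October 17, 2014 is October 17, 2019.
The period was tolled for 274 days by the plaintiff's legal incapacity (July 19, 2016 to April 19, 2017), pushing the deadline to July 17, 2020.
The other events in the timeline have no effect on the limitation period under the stated rules.
Harrington filed on November 3, 2020, after the July 17, 2020 deadline, so the action is time-barred.

TIME-BARRED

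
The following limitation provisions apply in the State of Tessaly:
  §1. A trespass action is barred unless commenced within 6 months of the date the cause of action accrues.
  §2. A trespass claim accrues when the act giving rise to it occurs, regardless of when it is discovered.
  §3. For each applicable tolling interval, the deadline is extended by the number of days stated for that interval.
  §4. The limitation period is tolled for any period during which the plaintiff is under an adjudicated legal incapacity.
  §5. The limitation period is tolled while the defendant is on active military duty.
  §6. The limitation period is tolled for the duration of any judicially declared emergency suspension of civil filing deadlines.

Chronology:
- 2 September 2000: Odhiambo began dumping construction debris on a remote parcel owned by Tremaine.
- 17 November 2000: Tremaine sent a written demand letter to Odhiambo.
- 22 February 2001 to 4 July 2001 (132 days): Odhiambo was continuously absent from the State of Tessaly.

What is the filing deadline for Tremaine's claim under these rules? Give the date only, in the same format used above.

The limitation period began to run on 2 September 2000.
6 months from 2 September 2000 is 2 March 2001.
No stated provision tolls the period for the defendant's absence, so the interval from 22 February 2001 to 4 July 2001 has no effect on the deadline.
The other events in the timeline have no effect on the limitation period under the stated rules.

2 March 2001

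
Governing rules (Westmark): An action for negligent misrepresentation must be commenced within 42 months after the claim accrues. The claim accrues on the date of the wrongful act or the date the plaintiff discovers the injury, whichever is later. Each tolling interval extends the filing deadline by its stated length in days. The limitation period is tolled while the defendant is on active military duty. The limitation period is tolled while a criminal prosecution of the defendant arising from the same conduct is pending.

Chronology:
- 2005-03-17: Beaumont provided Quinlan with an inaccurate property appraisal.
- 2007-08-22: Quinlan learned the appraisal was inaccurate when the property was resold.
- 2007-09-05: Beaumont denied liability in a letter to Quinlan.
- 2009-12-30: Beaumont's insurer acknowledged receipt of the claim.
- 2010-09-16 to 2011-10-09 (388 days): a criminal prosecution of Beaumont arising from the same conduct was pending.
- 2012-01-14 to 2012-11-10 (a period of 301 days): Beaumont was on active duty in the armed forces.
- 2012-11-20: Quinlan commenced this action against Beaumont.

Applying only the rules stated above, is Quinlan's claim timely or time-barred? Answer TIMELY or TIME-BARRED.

TIMELY

The claim accrued on 2007-08-22 — the later of the 2005-03-17 act and the 2007-08-22 discovery.
42 months from 2007-08-22 is 2011-02-22.
The period was tolled for 388 days by the pending criminal prosecution (2010-09-16 to 2011-10-09), pushing the deadline to 2012-03-16.
Because the defendant's active military service ran from 2012-01-14 to 2012-11-10, the deadline is extended by 301 days to 2013-01-11.
The other events in the timeline have no effect on the limitation period under the stated rules.
The 2012-11-20 filing precedes the 2013-01-11 deadline; the claim is timely.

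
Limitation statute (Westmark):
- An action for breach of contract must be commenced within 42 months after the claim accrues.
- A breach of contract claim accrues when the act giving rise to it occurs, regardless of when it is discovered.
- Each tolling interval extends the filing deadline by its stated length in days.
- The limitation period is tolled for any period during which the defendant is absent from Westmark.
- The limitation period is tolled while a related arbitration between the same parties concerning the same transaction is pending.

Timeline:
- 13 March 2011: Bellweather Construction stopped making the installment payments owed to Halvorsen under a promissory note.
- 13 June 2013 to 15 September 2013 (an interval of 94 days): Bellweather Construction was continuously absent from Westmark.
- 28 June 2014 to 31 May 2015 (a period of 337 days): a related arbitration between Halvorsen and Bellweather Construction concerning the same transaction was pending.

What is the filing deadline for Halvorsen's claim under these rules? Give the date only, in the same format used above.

The claim accrued on 13 March 2011, when the wrongful act occurred.
Adding the 42 months base period to 13 March 2011 gives a deadline of 13 September 2014, before any tolling.
The period was tolled for 94 days by the defendant's absence from the jurisdiction (13 June 2013 to 15 September 2013), pushing the deadline to 16 December 2014.
The period was tolled for 337 days by the pending related arbitration (28 June 2014 to 31 May 2015), pushing the deadline to 18 November 2015.

18 November 2015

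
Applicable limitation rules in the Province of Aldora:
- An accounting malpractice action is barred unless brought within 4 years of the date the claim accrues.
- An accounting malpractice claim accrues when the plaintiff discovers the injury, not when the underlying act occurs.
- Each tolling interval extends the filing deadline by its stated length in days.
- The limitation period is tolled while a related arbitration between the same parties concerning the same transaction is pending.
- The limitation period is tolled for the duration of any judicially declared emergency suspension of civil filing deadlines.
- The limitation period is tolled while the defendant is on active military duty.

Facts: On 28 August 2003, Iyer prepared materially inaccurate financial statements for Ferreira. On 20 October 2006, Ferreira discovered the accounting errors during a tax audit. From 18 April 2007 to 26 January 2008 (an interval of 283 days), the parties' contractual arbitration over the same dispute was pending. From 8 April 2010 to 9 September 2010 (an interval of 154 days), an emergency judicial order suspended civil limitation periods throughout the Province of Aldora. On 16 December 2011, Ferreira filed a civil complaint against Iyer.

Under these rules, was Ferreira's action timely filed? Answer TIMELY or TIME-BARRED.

TIMELY

The claim did not accrue until Ferreira discovered the injury on 20 October 2006; the 28 August 2003 act date does not start the clock under the stated rule.
Adding the 4 years base period to 20 October 2006 gives a deadline of 20 October 2010, before any tolling.
Because the pending related arbitration ran from 18 April 2007 to 26 January 2008, the deadline is extended by 283 days to 30 July 2011.
The period was tolled for 154 days by the emergency suspension of filing deadlines (8 April 2010 to 9 September 2010), pushing the deadline to 31 December 2011.
Filing on 16 December 2011 beat the 31 December 2011 deadline — the action is timely.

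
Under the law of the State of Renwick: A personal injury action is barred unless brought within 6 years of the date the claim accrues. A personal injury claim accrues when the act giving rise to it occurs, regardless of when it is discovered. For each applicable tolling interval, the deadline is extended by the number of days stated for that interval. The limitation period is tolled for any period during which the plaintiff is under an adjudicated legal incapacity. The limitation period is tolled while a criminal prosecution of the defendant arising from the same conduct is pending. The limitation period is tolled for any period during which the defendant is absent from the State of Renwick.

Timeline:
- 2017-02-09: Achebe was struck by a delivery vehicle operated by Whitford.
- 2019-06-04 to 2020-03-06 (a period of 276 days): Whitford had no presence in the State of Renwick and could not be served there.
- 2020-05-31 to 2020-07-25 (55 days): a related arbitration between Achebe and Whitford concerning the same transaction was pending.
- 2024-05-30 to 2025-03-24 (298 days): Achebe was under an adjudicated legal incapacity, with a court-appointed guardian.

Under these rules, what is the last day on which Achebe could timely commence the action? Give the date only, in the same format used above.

The claim accrued on 2017-02-09, the date of the act.
The untolled deadline — 6 years after 2017-02-09 — is 2023-02-09.
Because the defendant's absence from the jurisdiction ran from 2019-06-04 to 2020-03-06, the deadline is extended by 276 days to 2023-11-12.
The plaintiff's legal incapacity starting 2024-05-30 came too late — the period had run on 2023-11-12 — and so does not extend the deadline.
Although a pending arbitration ran from 2020-05-31 to 2020-07-25, the stated rules do not make that a tolling event, so it is disregarded.

2023-11-12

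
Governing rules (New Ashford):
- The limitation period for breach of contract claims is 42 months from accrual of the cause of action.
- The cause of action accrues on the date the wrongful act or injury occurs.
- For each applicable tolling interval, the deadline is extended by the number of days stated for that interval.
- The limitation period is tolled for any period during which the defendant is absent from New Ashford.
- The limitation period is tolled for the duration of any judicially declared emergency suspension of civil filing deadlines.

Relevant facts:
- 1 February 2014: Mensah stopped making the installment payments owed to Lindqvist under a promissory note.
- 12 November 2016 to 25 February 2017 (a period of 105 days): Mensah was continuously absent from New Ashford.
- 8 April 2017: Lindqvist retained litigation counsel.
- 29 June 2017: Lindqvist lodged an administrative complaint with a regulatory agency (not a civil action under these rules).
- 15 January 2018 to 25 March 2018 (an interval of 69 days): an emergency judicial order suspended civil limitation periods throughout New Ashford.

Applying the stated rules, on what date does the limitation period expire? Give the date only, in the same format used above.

The cause of action accrued on 1 February 2014, the date of the act.
Adding the 42 months base period to 1 February 2014 gives a deadline of 1 August 2017, before any tolling.
Because the defendant's absence from the jurisdiction ran from 12 November 2016 to 25 February 2017, the deadline is extended by 105 days to 14 November 2017.
By the time the emergency suspension of filing deadlines began on 15 January 2018, the limitation period had already expired on 14 November 2017; that interval cannot revive it.
Nothing else in the chronology tolls or restarts the period.

14 November 2017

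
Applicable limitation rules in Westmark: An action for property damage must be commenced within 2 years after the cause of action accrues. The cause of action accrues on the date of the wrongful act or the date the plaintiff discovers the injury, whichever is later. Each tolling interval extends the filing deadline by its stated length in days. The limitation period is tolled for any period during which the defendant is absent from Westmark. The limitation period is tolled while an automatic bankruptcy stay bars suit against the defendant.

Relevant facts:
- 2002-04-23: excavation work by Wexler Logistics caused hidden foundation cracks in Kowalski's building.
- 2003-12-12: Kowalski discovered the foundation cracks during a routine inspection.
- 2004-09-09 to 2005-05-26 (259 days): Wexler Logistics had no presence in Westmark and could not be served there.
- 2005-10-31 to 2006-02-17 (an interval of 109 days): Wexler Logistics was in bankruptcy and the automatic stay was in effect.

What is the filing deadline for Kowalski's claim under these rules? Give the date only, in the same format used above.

Because discovery on 2003-12-12 post-dates the 2002-04-23 act, accrual under the later-of rule falls on 2003-12-12.
The untolled deadline — 2 years after 2003-12-12 — is 2005-12-12.
Because the defendant's absence from the jurisdiction ran from 2004-09-09 to 2005-05-26, the deadline is extended by 259 days to 2006-08-28.
The period was tolled for 109 days by the automatic bankruptcy stay (2005-10-31 to 2006-02-17), pushing the deadline to 2006-12-15.

2006-12-15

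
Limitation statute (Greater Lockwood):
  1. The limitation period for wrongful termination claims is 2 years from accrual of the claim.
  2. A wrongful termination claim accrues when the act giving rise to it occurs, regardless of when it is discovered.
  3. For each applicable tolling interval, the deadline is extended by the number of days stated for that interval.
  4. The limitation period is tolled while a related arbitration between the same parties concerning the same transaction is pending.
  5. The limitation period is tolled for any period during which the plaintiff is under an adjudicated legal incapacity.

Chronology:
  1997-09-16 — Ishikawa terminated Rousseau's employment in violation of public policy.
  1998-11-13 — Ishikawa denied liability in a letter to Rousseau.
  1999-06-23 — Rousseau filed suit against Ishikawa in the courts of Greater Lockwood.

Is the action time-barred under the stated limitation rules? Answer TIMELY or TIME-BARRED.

The claim accrued on 1997-09-16, when the wrongful act occurred.
2 years from 1997-09-16 is 1999-09-16.
Nothing else in the chronology tolls or restarts the period.
Filing on 1999-06-23 beat the 1999-09-16 deadline — the action is timely.

TIMELY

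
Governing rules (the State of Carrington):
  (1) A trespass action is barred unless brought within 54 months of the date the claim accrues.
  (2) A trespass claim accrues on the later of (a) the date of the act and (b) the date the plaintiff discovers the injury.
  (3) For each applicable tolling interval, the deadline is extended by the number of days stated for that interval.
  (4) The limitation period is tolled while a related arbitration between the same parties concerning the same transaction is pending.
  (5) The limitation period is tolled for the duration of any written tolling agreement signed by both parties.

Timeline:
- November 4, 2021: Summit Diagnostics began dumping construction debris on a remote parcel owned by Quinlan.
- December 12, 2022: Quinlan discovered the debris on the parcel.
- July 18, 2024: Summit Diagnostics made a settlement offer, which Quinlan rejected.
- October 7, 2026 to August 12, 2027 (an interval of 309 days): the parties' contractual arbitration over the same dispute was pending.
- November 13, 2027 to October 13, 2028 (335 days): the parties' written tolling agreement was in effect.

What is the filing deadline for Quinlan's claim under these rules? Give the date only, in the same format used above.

March 17, 2029

Because discovery on December 12, 2022 post-dates the November 4, 2021 act, accrual under the later-of rule falls on December 12, 2022.
54 months from December 12, 2022 is June 12, 2027.
The period was tolled for 309 days by the pending related arbitration (October 7, 2026 to August 12, 2027), pushing the deadline to April 16, 2028.
Because the written tolling agreement ran from November 13, 2027 to October 13, 2028, the deadline is extended by 335 days to March 17, 2029.
The other events in the timeline have no effect on the limitation period under the stated rules.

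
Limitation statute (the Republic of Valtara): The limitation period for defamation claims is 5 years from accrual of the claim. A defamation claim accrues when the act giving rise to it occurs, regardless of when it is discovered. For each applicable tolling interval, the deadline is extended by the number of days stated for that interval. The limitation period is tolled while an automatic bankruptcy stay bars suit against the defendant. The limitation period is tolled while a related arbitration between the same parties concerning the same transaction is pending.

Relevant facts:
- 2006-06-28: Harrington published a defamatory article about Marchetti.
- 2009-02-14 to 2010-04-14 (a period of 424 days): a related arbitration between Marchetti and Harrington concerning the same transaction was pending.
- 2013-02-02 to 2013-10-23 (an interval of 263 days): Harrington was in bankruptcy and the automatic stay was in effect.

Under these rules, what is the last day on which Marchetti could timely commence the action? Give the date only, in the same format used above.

The claim accrued on 2006-06-28, the date of the act.
5 years from 2006-06-28 is 2011-06-28.
Because the pending related arbitration ran from 2009-02-14 to 2010-04-14, the deadline is extended by 424 days to 2012-08-25.
The automatic bankruptcy stay from 2013-02-02 to 2013-10-23 began after the period had already run on 2012-08-25, so it has no tolling effect.

2012-08-25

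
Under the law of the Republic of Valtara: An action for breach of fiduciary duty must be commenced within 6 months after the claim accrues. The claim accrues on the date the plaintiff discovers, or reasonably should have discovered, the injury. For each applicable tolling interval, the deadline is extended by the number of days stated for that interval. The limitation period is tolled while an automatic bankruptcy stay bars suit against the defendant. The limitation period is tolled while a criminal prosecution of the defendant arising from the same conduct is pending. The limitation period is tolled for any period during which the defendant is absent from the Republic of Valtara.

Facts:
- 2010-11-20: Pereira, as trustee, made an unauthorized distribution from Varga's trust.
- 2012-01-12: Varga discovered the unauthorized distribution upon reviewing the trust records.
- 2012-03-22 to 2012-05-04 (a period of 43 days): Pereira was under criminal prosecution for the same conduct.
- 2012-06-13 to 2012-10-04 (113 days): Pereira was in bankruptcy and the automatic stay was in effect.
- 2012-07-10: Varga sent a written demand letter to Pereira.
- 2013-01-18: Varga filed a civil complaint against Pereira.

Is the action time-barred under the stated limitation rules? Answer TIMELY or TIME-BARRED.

Under the discovery rule, the claim accrued on 2012-01-12, when Varga discovered the injury — not on the 2010-11-20 date of the underlying act.
Adding the 6 months base period to 2012-01-12 gives a deadline of 2012-07-12, before any tolling.
The pending criminal prosecution from 2012-03-22 to 2012-05-04 tolled the period for 43 days, extending the deadline to 2012-08-24.
Because the automatic bankruptcy stay ran from 2012-06-13 to 2012-10-04, the deadline is extended by 113 days to 2012-12-15.
The other events in the timeline have no effect on the limitation period under the stated rules.
Filing on 2013-01-18 missed the 2012-12-15 deadline — the action is time-barred.

TIME-BARRED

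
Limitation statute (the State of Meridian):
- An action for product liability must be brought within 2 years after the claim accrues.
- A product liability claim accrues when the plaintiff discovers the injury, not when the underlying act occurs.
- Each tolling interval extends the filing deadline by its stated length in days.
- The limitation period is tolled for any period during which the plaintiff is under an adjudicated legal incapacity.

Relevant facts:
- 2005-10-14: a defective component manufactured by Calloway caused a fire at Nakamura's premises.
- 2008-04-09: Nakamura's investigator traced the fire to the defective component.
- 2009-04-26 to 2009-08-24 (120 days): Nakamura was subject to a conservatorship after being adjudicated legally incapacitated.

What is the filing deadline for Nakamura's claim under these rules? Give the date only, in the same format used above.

Under the discovery rule, the claim accrued on 2008-04-09, when Nakamura discovered the injury — not on the 2005-10-14 date of the underlying act.
Adding the 2 years base period to 2008-04-09 gives a deadline of 2010-04-09, before any tolling.
Because the plaintiff's legal incapacity ran from 2009-04-26 to 2009-08-24, the deadline is extended by 120 days to 2010-08-07.

2010-08-07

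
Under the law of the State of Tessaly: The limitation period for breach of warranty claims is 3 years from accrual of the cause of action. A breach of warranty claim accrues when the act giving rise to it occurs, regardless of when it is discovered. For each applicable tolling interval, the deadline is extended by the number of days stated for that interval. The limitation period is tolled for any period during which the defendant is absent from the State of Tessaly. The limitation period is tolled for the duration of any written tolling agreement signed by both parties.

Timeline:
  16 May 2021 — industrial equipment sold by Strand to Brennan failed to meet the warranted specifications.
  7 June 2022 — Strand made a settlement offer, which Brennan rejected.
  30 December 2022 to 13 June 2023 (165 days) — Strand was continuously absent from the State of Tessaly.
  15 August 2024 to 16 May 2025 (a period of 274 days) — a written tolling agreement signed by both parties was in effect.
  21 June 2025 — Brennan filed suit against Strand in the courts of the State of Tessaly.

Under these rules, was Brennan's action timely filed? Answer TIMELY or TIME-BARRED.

The cause of action accrued on 16 May 2021, the date of the act.
Adding the 3 years base period to 16 May 2021 gives a deadline of 16 May 2024, before any tolling.
The period was tolled for 165 days by the defendant's absence from the jurisdiction (30 December 2022 to 13 June 2023), pushing the deadline to 28 October 2024.
The written tolling agreement from 15 August 2024 to 16 May 2025 tolled the period for 274 days, extending the deadline to 29 July 2025.
None of the other events listed affects the running of the period under the stated rules.
The 21 June 2025 filing precedes the 29 July 2025 deadline; the claim is timely.

TIMELY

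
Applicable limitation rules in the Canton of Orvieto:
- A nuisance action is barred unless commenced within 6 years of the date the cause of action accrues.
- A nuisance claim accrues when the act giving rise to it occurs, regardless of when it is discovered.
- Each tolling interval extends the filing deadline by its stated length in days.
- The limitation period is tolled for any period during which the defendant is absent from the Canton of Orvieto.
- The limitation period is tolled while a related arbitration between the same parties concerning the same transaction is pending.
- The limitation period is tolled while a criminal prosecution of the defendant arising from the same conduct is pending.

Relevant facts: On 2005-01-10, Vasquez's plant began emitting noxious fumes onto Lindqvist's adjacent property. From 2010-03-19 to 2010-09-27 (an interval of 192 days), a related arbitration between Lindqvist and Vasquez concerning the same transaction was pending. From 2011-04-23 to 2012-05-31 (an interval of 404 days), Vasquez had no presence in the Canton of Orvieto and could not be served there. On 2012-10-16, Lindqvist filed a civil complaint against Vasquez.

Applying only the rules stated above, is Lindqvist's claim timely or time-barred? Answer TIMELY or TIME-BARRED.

The cause of action accrued on 2005-01-10, the date of the act.
Adding the 6 years base period to 2005-01-10 gives a deadline of 2011-01-10, before any tolling.
The pending related arbitration from 2010-03-19 to 2010-09-27 tolled the period for 192 days, extending the deadline to 2011-07-21.
Because the defendant's absence from the jurisdiction ran from 2011-04-23 to 2012-05-31, the deadline is extended by 404 days to 2012-08-28.
Filing on 2012-10-16 missed the 2012-08-28 deadline — the action is time-barred.

TIME-BARRED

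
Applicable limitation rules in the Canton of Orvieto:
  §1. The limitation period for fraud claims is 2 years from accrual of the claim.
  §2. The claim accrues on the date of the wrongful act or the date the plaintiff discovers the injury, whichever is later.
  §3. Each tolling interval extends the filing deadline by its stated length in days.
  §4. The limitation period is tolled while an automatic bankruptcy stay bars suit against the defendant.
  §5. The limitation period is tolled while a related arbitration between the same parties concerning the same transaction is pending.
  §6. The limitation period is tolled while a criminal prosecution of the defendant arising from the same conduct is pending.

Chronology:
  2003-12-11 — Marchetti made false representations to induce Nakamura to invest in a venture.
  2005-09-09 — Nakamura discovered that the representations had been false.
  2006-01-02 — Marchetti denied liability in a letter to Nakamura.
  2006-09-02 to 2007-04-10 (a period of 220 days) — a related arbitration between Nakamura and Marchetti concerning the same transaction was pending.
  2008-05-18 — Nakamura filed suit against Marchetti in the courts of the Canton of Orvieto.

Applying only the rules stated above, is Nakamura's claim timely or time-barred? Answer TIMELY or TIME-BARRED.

TIME-BARRED

Because discovery on 2005-09-09 post-dates the 2003-12-11 act, accrual under the later-of rule falls on 2005-09-09.
Adding the 2 years base period to 2005-09-09 gives a deadline of 2007-09-09, before any tolling.
The period was tolled for 220 days by the pending related arbitration (2006-09-02 to 2007-04-10), pushing the deadline to 2008-04-16.
Nothing else in the chronology tolls or restarts the period.
The 2008-05-18 filing falls after the 2008-04-16 deadline; the claim is time-barred.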